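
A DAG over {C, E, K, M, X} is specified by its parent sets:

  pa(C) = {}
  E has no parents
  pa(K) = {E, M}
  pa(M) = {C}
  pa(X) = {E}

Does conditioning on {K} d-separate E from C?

Only one path connects E and C:
Path 1: E → K ← M ← C
  K is a collider and K is conditioned on, which opens it; M is a chain and M is not conditioned on — no node blocks this path, so it is active.
Since the path E → K ← M ← C is active, E and C are not d-separated given {K}.

No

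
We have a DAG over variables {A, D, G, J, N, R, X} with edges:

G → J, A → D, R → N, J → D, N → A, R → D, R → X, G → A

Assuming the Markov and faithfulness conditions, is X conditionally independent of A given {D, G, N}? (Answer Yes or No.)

No

We examine all 3 paths between X and A:
  1. X ← R → N → A — R:fork[open]; N:chain[blocks] ⇒ blocked
  2. X ← R → D ← J ← G → A — R:fork[open]; D:collider[open]; J:chain[open]; G:fork[blocks] ⇒ blocked
  3. X ← R → D ← A — R:fork[open]; D:collider[open] ⇒ active
At least one path is unblocked, so d-separation fails.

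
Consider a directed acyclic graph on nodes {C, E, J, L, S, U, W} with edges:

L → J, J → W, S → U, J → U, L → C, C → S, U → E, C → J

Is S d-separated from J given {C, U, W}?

No

We examine all 3 paths between S and J:
  1. S ← C → J — C:fork[blocks] ⇒ blocked
  2. S ← C ← L → J — C:chain[blocks]; L:fork[open] ⇒ blocked
  3. S → U ← J — U:collider[open] ⇒ active
At least one path is unblocked, so d-separation fails.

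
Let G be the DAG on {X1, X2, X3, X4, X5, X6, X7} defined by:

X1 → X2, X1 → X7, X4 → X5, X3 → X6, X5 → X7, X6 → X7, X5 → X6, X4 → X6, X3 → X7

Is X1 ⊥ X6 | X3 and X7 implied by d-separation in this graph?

No

Enumerating the 4 paths from X1 to X6 and testing each for blocking by {X3, X7}:
Path 1: X1 → X7 ← X3 → X6
  X3 is a fork here and X3 is conditioned on, so the path is blocked at X3.
Path 2: X1 → X7 ← X6
  X7 is a collider and X7 is conditioned on, which opens it — no node blocks this path, so it is active.
Path 3: X1 → X7 ← X5 → X6
  X7 is a collider and X7 is conditioned on, which opens it; X5 is a fork and X5 is not conditioned on — no node blocks this path, so it is active.
Path 4: X1 → X7 ← X5 ← X4 → X6
  X7 is a collider and X7 is conditioned on, which opens it; X5 is a chain and X5 is not conditioned on; X4 is a fork and X4 is not conditioned on — no node blocks this path, so it is active.
Because an active path exists, X1 and X6 are not d-separated.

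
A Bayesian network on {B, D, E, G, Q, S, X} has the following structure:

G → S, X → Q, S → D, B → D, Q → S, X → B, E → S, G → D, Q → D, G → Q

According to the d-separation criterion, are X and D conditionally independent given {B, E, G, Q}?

Enumerating the 6 paths from X to D and testing each for blocking by {B, E, G, Q}:
  1. X → Q → D — Q:chain[blocks] ⇒ blocked
  2. X → Q → S → D — Q:chain[blocks]; S:chain[open] ⇒ blocked
  3. X → Q → S ← G → D — Q:chain[blocks]; S:collider[blocks]; G:fork[blocks] ⇒ blocked
  4. X → Q ← G → D — Q:collider[open]; G:fork[blocks] ⇒ blocked
  5. X → Q ← G → S → D — Q:collider[open]; G:fork[blocks]; S:chain[open] ⇒ blocked
  6. X → B → D — B:chain[blocks] ⇒ blocked
All paths are blocked; X ⊥ D | {B, E, G, Q} holds.

Yes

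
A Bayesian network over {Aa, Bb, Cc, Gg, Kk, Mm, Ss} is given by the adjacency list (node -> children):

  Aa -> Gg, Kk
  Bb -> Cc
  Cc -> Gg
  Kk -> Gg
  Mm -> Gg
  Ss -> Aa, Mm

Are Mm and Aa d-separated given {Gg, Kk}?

No

We examine all 3 paths between Mm and Aa:
Path 1: Mm → Gg ← Kk ← Aa
  Kk is a chain here and Kk is conditioned on, so the path is blocked at Kk.
Path 2: Mm → Gg ← Aa
  Gg is a collider and Gg is conditioned on, which opens it — no node blocks this path, so it is active.
Path 3: Mm ← Ss → Aa
  Ss is a fork and Ss is not conditioned on — no node blocks this path, so it is active.
Since the path Mm → Gg ← Aa is active, Mm and Aa are not d-separated given {Gg, Kk}.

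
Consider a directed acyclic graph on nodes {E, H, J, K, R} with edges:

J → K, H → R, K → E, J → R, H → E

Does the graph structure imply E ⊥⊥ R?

No

There are 2 undirected paths between E and R; checking each against the conditioning set ∅:
Path 1: E ← H → R
  H is a fork and H is not conditioned on — no node blocks this path, so it is active.
Path 2: E ← K ← J → R
  K is a chain and K is not conditioned on; J is a fork and J is not conditioned on — no node blocks this path, so it is active.
Since the path E ← H → R is active, E and R are not d-separated given ∅.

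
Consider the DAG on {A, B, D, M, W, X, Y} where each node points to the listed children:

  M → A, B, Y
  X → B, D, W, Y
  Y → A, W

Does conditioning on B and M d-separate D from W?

There are 4 undirected paths between D and W; checking each against the conditioning set {B, M}:
  1. D ← X → Y → W — X:fork[open]; Y:chain[open] ⇒ active
  2. D ← X → W — X:fork[open] ⇒ active
  3. D ← X → B ← M → Y → W — X:fork[open]; B:collider[open]; M:fork[blocks]; Y:chain[open] ⇒ blocked
  4. D ← X → B ← M → A ← Y → W — X:fork[open]; B:collider[open]; M:fork[blocks]; A:collider[blocks]; Y:fork[open] ⇒ blocked
Because an active path exists, D and W are not d-separated.

No — D and W are not d-separated given {B, M}.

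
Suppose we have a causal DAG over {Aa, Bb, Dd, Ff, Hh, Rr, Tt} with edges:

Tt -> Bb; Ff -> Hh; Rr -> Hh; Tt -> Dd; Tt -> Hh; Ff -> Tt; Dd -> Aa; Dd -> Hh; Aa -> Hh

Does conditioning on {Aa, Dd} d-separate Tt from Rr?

We examine all 4 paths between Tt and Rr:
Path 1: Tt ← Ff → Hh ← Rr
  Hh is a collider here and neither Hh nor any of its descendants is conditioned on, so the collider stays closed — the path is blocked at Hh.
Path 2: Tt → Dd → Hh ← Rr
  Dd is a chain here and Dd is conditioned on, so the path is blocked at Dd.
Path 3: Tt → Dd → Aa → Hh ← Rr
  Dd is a chain here and Dd is conditioned on, so the path is blocked at Dd.
Path 4: Tt → Hh ← Rr
  Hh is a collider here and neither Hh nor any of its descendants is conditioned on, so the collider stays closed — the path is blocked at Hh.
Since every path is blocked, d-separation holds.

Yes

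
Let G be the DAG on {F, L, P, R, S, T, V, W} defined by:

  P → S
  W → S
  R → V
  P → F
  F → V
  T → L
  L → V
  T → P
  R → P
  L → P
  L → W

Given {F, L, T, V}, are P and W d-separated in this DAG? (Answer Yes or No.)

We examine all 5 paths between P and W:
Path 1: P → S ← W
  S is a collider here and neither S nor any of its descendants is conditioned on, so the collider stays closed — the path is blocked at S.
Path 2: P ← R → V ← L → W
  L is a fork here and L is conditioned on, so the path is blocked at L.
Path 3: P ← T → L → W
  T is a fork here and T is conditioned on, so the path is blocked at T.
Path 4: P ← L → W
  L is a fork here and L is conditioned on, so the path is blocked at L.
Path 5: P → F → V ← L → W
  F is a chain here and F is conditioned on, so the path is blocked at F.
Every path is blocked, so P and W are d-separated given {F, L, T, V}.

Yes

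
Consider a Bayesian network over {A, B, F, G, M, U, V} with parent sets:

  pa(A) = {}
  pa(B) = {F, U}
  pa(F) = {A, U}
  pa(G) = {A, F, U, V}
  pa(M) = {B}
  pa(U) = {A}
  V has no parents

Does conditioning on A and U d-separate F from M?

No

6 paths connect F and M; each must be blocked for d-separation to hold:
Path 1: F ← A → U → B → M
  A is a fork here and A is conditioned on, so the path is blocked at A.
Path 2: F ← A → G ← U → B → M
  A is a fork here and A is conditioned on, so the path is blocked at A.
Path 3: F → B → M
  B is a chain and B is not conditioned on — no node blocks this path, so it is active.
Path 4: F ← U → B → M
  U is a fork here and U is conditioned on, so the path is blocked at U.
Path 5: F → G ← A → U → B → M
  G is a collider here and neither G nor any of its descendants is conditioned on, so the collider stays closed — the path is blocked at G.
Path 6: F → G ← U → B → M
  G is a collider here and neither G nor any of its descendants is conditioned on, so the collider stays closed — the path is blocked at G.
At least one path is unblocked, so d-separation fails.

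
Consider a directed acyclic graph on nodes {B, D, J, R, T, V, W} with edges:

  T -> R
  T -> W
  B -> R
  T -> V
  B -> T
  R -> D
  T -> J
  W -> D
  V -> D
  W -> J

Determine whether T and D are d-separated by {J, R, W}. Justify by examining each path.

No

Enumerating the 5 paths from T to D and testing each for blocking by {J, R, W}:
Path 1: T → V → D
  V is a chain and V is not conditioned on — no node blocks this path, so it is active.
Path 2: T → W → D
  W is a chain here and W is conditioned on, so the path is blocked at W.
Path 3: T → R → D
  R is a chain here and R is conditioned on, so the path is blocked at R.
Path 4: T ← B → R → D
  R is a chain here and R is conditioned on, so the path is blocked at R.
Path 5: T → J ← W → D
  W is a fork here and W is conditioned on, so the path is blocked at W.
Because an active path exists, T and D are not d-separated.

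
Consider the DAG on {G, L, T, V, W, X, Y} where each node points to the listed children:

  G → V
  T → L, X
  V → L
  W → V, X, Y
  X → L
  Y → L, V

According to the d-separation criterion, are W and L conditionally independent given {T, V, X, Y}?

Enumerating the 6 paths from W to L and testing each for blocking by {T, V, X, Y}:
  1. W → X → L — X:chain[blocks] ⇒ blocked
  2. W → X ← T → L — X:collider[open]; T:fork[blocks] ⇒ blocked
  3. W → V → L — V:chain[blocks] ⇒ blocked
  4. W → V ← Y → L — V:collider[open]; Y:fork[blocks] ⇒ blocked
  5. W → Y → V → L — Y:chain[blocks]; V:chain[blocks] ⇒ blocked
  6. W → Y → L — Y:chain[blocks] ⇒ blocked
Every path is blocked, so W and L are d-separated given {T, V, X, Y}.

Yes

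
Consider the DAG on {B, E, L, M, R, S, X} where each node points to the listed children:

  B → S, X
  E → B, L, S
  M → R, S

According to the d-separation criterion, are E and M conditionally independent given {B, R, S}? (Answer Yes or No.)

We examine all 2 paths between E and M:
Path 1: E → B → S ← M
  B is a chain here and B is conditioned on, so the path is blocked at B.
Path 2: E → S ← M
  S is a collider and S is conditioned on, which opens it — no node blocks this path, so it is active.
Because an active path exists, E and M are not d-separated.

No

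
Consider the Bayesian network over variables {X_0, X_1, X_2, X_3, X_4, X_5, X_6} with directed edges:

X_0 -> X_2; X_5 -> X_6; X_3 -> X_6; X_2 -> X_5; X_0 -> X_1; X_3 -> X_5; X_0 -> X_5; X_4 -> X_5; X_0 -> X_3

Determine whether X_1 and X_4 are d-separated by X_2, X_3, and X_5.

No — X_1 and X_4 are not d-separated given {X_2, X_3, X_5}.

We examine all 4 paths between X_1 and X_4:
Path 1: X_1 ← X_0 → X_3 → X_6 ← X_5 ← X_4
  X_3 is a chain here and X_3 is conditioned on, so the path is blocked at X_3.
Path 2: X_1 ← X_0 → X_3 → X_5 ← X_4
  X_3 is a chain here and X_3 is conditioned on, so the path is blocked at X_3.
Path 3: X_1 ← X_0 → X_2 → X_5 ← X_4
  X_2 is a chain here and X_2 is conditioned on, so the path is blocked at X_2.
Path 4: X_1 ← X_0 → X_5 ← X_4
  X_0 is a fork and X_0 is not conditioned on; X_5 is a collider and X_5 is conditioned on, which opens it — no node blocks this path, so it is active.
Because an active path exists, X_1 and X_4 are not d-separated.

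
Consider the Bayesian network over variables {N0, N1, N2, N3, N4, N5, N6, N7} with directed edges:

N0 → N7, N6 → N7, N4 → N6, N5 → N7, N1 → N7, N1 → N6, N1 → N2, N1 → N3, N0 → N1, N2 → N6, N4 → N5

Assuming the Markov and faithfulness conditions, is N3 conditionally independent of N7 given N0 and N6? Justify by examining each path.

No

6 paths connect N3 and N7; each must be blocked for d-separation to hold:
Path 1: N3 ← N1 ← N0 → N7
  N0 is a fork here and N0 is conditioned on, so the path is blocked at N0.
Path 2: N3 ← N1 → N7
  N1 is a fork and N1 is not conditioned on — no node blocks this path, so it is active.
Path 3: N3 ← N1 → N6 ← N4 → N5 → N7
  N1 is a fork and N1 is not conditioned on; N6 is a collider and N6 is conditioned on, which opens it; N4 is a fork and N4 is not conditioned on; N5 is a chain and N5 is not conditioned on — no node blocks this path, so it is active.
Path 4: N3 ← N1 → N6 → N7
  N6 is a chain here and N6 is conditioned on, so the path is blocked at N6.
Path 5: N3 ← N1 → N2 → N6 ← N4 → N5 → N7
  N1 is a fork and N1 is not conditioned on; N2 is a chain and N2 is not conditioned on; N6 is a collider and N6 is conditioned on, which opens it; N4 is a fork and N4 is not conditioned on; N5 is a chain and N5 is not conditioned on — no node blocks this path, so it is active.
Path 6: N3 ← N1 → N2 → N6 → N7
  N6 is a chain here and N6 is conditioned on, so the path is blocked at N6.
Because an active path exists, N3 and N7 are not d-separated.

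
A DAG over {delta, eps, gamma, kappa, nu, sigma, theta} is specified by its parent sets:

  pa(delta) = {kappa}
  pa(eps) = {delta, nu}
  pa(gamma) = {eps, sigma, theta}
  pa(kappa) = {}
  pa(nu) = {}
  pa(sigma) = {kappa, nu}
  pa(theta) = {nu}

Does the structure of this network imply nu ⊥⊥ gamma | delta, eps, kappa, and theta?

We examine all 5 paths between nu and gamma:
Path 1: nu → eps → gamma
  eps is a chain here and eps is conditioned on, so the path is blocked at eps.
Path 2: nu → eps ← delta ← kappa → sigma → gamma
  delta is a chain here and delta is conditioned on, so the path is blocked at delta.
Path 3: nu → sigma ← kappa → delta → eps → gamma
  sigma is a collider here and neither sigma nor any of its descendants is conditioned on, so the collider stays closed — the path is blocked at sigma.
Path 4: nu → sigma → gamma
  sigma is a chain and sigma is not conditioned on — no node blocks this path, so it is active.
Path 5: nu → theta → gamma
  theta is a chain here and theta is conditioned on, so the path is blocked at theta.
Because an active path exists, nu and gamma are not d-separated.

No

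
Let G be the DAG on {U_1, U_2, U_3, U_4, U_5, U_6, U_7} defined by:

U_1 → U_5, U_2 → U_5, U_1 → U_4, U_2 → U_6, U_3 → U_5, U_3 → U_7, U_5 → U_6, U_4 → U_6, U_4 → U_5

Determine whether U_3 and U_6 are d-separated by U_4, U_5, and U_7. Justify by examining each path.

There are 4 undirected paths between U_3 and U_6; checking each against the conditioning set {U_4, U_5, U_7}:
Path 1: U_3 → U_5 ← U_4 → U_6
  U_4 is a fork here and U_4 is conditioned on, so the path is blocked at U_4.
Path 2: U_3 → U_5 ← U_1 → U_4 → U_6
  U_4 is a chain here and U_4 is conditioned on, so the path is blocked at U_4.
Path 3: U_3 → U_5 ← U_2 → U_6
  U_5 is a collider and U_5 is conditioned on, which opens it; U_2 is a fork and U_2 is not conditioned on — no node blocks this path, so it is active.
Path 4: U_3 → U_5 → U_6
  U_5 is a chain here and U_5 is conditioned on, so the path is blocked at U_5.
At least one path is unblocked, so d-separation fails.

No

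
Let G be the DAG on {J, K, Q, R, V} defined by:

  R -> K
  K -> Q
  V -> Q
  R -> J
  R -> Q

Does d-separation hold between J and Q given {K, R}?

Yes — J and Q are d-separated given {K, R}.

Enumerating the 2 paths from J to Q and testing each for blocking by {K, R}:
  1. J ← R → Q — R:fork[blocks] ⇒ blocked
  2. J ← R → K → Q — R:fork[blocks]; K:chain[blocks] ⇒ blocked
All paths are blocked; J ⊥ Q | {K, R} holds.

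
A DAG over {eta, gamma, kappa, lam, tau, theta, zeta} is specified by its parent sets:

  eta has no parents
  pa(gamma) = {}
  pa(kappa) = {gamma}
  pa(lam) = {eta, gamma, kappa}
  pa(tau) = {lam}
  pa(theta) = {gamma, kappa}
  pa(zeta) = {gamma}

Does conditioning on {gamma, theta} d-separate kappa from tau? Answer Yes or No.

No

We examine all 3 paths between kappa and tau:
Path 1: kappa → lam → tau
  lam is a chain and lam is not conditioned on — no node blocks this path, so it is active.
Path 2: kappa → theta ← gamma → lam → tau
  gamma is a fork here and gamma is conditioned on, so the path is blocked at gamma.
Path 3: kappa ← gamma → lam → tau
  gamma is a fork here and gamma is conditioned on, so the path is blocked at gamma.
Since the path kappa → lam → tau is active, kappa and tau are not d-separated given {gamma, theta}.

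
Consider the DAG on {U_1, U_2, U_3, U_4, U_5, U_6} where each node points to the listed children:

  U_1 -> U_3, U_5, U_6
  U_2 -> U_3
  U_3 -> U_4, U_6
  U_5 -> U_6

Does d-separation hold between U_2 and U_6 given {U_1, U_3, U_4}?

Yes

Enumerating the 3 paths from U_2 to U_6 and testing each for blocking by {U_1, U_3, U_4}:
Path 1: U_2 → U_3 → U_6
  U_3 is a chain here and U_3 is conditioned on, so the path is blocked at U_3.
Path 2: U_2 → U_3 ← U_1 → U_5 → U_6
  U_1 is a fork here and U_1 is conditioned on, so the path is blocked at U_1.
Path 3: U_2 → U_3 ← U_1 → U_6
  U_1 is a fork here and U_1 is conditioned on, so the path is blocked at U_1.
All paths are blocked; U_2 ⊥ U_6 | {U_1, U_3, U_4} holds.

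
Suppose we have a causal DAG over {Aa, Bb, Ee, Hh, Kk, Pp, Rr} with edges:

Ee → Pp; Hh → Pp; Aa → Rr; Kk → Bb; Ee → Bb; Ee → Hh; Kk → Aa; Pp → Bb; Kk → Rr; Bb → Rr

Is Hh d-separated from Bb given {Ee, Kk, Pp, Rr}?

4 paths connect Hh and Bb; each must be blocked for d-separation to hold:
Path 1: Hh → Pp → Bb
  Pp is a chain here and Pp is conditioned on, so the path is blocked at Pp.
Path 2: Hh → Pp ← Ee → Bb
  Ee is a fork here and Ee is conditioned on, so the path is blocked at Ee.
Path 3: Hh ← Ee → Pp → Bb
  Ee is a fork here and Ee is conditioned on, so the path is blocked at Ee.
Path 4: Hh ← Ee → Bb
  Ee is a fork here and Ee is conditioned on, so the path is blocked at Ee.
Since every path is blocked, d-separation holds.

Yes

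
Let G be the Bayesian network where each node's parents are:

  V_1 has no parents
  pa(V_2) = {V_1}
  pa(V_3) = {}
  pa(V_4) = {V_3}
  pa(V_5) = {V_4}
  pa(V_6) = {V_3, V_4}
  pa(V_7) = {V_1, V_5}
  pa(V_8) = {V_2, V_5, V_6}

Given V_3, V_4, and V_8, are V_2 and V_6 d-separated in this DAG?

No

There are 6 undirected paths between V_2 and V_6; checking each against the conditioning set {V_3, V_4, V_8}:
  1. V_2 → V_8 ← V_5 ← V_4 ← V_3 → V_6 — V_8:collider[open]; V_5:chain[open]; V_4:chain[blocks]; V_3:fork[blocks] ⇒ blocked
  2. V_2 → V_8 ← V_5 ← V_4 → V_6 — V_8:collider[open]; V_5:chain[open]; V_4:fork[blocks] ⇒ blocked
  3. V_2 → V_8 ← V_6 — V_8:collider[open] ⇒ active
  4. V_2 ← V_1 → V_7 ← V_5 → V_8 ← V_6 — V_1:fork[open]; V_7:collider[blocks]; V_5:fork[open]; V_8:collider[open] ⇒ blocked
  5. V_2 ← V_1 → V_7 ← V_5 ← V_4 ← V_3 → V_6 — V_1:fork[open]; V_7:collider[blocks]; V_5:chain[open]; V_4:chain[blocks]; V_3:fork[blocks] ⇒ blocked
  6. V_2 ← V_1 → V_7 ← V_5 ← V_4 → V_6 — V_1:fork[open]; V_7:collider[blocks]; V_5:chain[open]; V_4:fork[blocks] ⇒ blocked
Because an active path exists, V_2 and V_6 are not d-separated.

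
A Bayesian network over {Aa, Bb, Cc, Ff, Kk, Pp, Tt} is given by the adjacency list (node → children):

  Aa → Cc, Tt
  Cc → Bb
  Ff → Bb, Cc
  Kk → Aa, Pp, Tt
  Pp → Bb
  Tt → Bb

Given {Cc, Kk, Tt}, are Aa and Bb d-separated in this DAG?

There are 6 undirected paths between Aa and Bb; checking each against the conditioning set {Cc, Kk, Tt}:
Path 1: Aa → Cc ← Ff → Bb
  Cc is a collider and Cc is conditioned on, which opens it; Ff is a fork and Ff is not conditioned on — no node blocks this path, so it is active.
Path 2: Aa → Cc → Bb
  Cc is a chain here and Cc is conditioned on, so the path is blocked at Cc.
Path 3: Aa → Tt → Bb
  Tt is a chain here and Tt is conditioned on, so the path is blocked at Tt.
Path 4: Aa → Tt ← Kk → Pp → Bb
  Kk is a fork here and Kk is conditioned on, so the path is blocked at Kk.
Path 5: Aa ← Kk → Pp → Bb
  Kk is a fork here and Kk is conditioned on, so the path is blocked at Kk.
Path 6: Aa ← Kk → Tt → Bb
  Kk is a fork here and Kk is conditioned on, so the path is blocked at Kk.
At least one path is unblocked, so d-separation fails.

No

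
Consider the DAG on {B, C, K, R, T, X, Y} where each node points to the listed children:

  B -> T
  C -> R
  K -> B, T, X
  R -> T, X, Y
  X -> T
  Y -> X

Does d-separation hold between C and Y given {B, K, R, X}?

Yes — C and Y are d-separated given {B, K, R, X}.

We examine all 5 paths between C and Y:
  1. C → R → Y — R:chain[blocks] ⇒ blocked
  2. C → R → T ← K → X ← Y — R:chain[blocks]; T:collider[blocks]; K:fork[blocks]; X:collider[open] ⇒ blocked
  3. C → R → T ← B ← K → X ← Y — R:chain[blocks]; T:collider[blocks]; B:chain[blocks]; K:fork[blocks]; X:collider[open] ⇒ blocked
  4. C → R → T ← X ← Y — R:chain[blocks]; T:collider[blocks]; X:chain[blocks] ⇒ blocked
  5. C → R → X ← Y — R:chain[blocks]; X:collider[open] ⇒ blocked
Since every path is blocked, d-separation holds.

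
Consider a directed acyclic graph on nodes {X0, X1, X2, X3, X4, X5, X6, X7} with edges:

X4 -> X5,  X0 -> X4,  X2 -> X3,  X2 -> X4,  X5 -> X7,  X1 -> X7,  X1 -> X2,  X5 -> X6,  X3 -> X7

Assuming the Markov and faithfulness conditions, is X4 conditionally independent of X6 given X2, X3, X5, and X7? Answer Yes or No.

3 paths connect X4 and X6; each must be blocked for d-separation to hold:
Path 1: X4 → X5 → X6
  X5 is a chain here and X5 is conditioned on, so the path is blocked at X5.
Path 2: X4 ← X2 → X3 → X7 ← X5 → X6
  X2 is a fork here and X2 is conditioned on, so the path is blocked at X2.
Path 3: X4 ← X2 ← X1 → X7 ← X5 → X6
  X2 is a chain here and X2 is conditioned on, so the path is blocked at X2.
Every path is blocked, so X4 and X6 are d-separated given {X2, X3, X5, X7}.

Yes — X4 and X6 are d-separated given {X2, X3, X5, X7}.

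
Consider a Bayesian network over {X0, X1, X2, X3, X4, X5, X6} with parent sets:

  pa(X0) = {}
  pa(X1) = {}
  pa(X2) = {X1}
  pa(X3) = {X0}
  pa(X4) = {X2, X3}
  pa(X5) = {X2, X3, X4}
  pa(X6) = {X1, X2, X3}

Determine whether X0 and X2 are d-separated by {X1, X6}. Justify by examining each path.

No

6 paths connect X0 and X2; each must be blocked for d-separation to hold:
  1. X0 → X3 → X4 ← X2 — X3:chain[open]; X4:collider[blocks] ⇒ blocked
  2. X0 → X3 → X4 → X5 ← X2 — X3:chain[open]; X4:chain[open]; X5:collider[blocks] ⇒ blocked
  3. X0 → X3 → X6 ← X2 — X3:chain[open]; X6:collider[open] ⇒ active
  4. X0 → X3 → X6 ← X1 → X2 — X3:chain[open]; X6:collider[open]; X1:fork[blocks] ⇒ blocked
  5. X0 → X3 → X5 ← X4 ← X2 — X3:chain[open]; X5:collider[blocks]; X4:chain[open] ⇒ blocked
  6. X0 → X3 → X5 ← X2 — X3:chain[open]; X5:collider[blocks] ⇒ blocked
At least one path is unblocked, so d-separation fails.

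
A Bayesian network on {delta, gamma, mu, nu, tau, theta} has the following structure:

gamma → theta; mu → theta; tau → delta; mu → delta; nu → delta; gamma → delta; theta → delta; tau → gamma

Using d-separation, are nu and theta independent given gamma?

Yes

We examine all 4 paths between nu and theta:
Path 1: nu → delta ← mu → theta
  delta is a collider here and neither delta nor any of its descendants is conditioned on, so the collider stays closed — the path is blocked at delta.
Path 2: nu → delta ← theta
  delta is a collider here and neither delta nor any of its descendants is conditioned on, so the collider stays closed — the path is blocked at delta.
Path 3: nu → delta ← tau → gamma → theta
  delta is a collider here and neither delta nor any of its descendants is conditioned on, so the collider stays closed — the path is blocked at delta.
Path 4: nu → delta ← gamma → theta
  delta is a collider here and neither delta nor any of its descendants is conditioned on, so the collider stays closed — the path is blocked at delta.
Every path is blocked, so nu and theta are d-separated given {gamma}.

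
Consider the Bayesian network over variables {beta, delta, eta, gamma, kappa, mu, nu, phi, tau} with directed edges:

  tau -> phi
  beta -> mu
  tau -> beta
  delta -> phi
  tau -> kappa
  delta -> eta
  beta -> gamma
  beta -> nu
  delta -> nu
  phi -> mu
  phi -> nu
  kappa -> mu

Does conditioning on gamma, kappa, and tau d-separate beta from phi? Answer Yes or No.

Yes — beta and phi are d-separated given {gamma, kappa, tau}.

Enumerating the 6 paths from beta to phi and testing each for blocking by {gamma, kappa, tau}:
  1. beta → mu ← kappa ← tau → phi — mu:collider[blocks]; kappa:chain[blocks]; tau:fork[blocks] ⇒ blocked
  2. beta → mu ← phi — mu:collider[blocks] ⇒ blocked
  3. beta ← tau → kappa → mu ← phi — tau:fork[blocks]; kappa:chain[blocks]; mu:collider[blocks] ⇒ blocked
  4. beta ← tau → phi — tau:fork[blocks] ⇒ blocked
  5. beta → nu ← delta → phi — nu:collider[blocks]; delta:fork[open] ⇒ blocked
  6. beta → nu ← phi — nu:collider[blocks] ⇒ blocked
Every path is blocked, so beta and phi are d-separated given {gamma, kappa, tau}.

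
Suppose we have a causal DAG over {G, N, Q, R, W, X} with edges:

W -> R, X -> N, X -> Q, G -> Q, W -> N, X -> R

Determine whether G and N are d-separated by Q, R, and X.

There are 2 undirected paths between G and N; checking each against the conditioning set {Q, R, X}:
Path 1: G → Q ← X → N
  X is a fork here and X is conditioned on, so the path is blocked at X.
Path 2: G → Q ← X → R ← W → N
  X is a fork here and X is conditioned on, so the path is blocked at X.
Since every path is blocked, d-separation holds.

Yes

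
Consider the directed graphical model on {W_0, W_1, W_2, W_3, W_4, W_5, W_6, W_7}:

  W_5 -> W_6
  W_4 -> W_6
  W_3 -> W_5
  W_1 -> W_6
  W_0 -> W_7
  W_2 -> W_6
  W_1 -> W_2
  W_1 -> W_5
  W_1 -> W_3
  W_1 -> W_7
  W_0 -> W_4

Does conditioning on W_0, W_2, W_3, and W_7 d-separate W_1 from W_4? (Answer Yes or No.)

We examine all 5 paths between W_1 and W_4:
  1. W_1 → W_6 ← W_4 — W_6:collider[blocks] ⇒ blocked
  2. W_1 → W_2 → W_6 ← W_4 — W_2:chain[blocks]; W_6:collider[blocks] ⇒ blocked
  3. W_1 → W_5 → W_6 ← W_4 — W_5:chain[open]; W_6:collider[blocks] ⇒ blocked
  4. W_1 → W_7 ← W_0 → W_4 — W_7:collider[open]; W_0:fork[blocks] ⇒ blocked
  5. W_1 → W_3 → W_5 → W_6 ← W_4 — W_3:chain[blocks]; W_5:chain[open]; W_6:collider[blocks] ⇒ blocked
Every path is blocked, so W_1 and W_4 are d-separated given {W_0, W_2, W_3, W_7}.

Yes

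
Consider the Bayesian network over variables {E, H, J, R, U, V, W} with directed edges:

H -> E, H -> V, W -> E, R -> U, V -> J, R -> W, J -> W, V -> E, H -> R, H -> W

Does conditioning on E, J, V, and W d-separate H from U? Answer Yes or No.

No

6 paths connect H and U; each must be blocked for d-separation to hold:
  1. H → W ← R → U — W:collider[open]; R:fork[open] ⇒ active
  2. H → R → U — R:chain[open] ⇒ active
  3. H → E ← W ← R → U — E:collider[open]; W:chain[blocks]; R:fork[open] ⇒ blocked
  4. H → E ← V → J → W ← R → U — E:collider[open]; V:fork[blocks]; J:chain[blocks]; W:collider[open]; R:fork[open] ⇒ blocked
  5. H → V → J → W ← R → U — V:chain[blocks]; J:chain[blocks]; W:collider[open]; R:fork[open] ⇒ blocked
  6. H → V → E ← W ← R → U — V:chain[blocks]; E:collider[open]; W:chain[blocks]; R:fork[open] ⇒ blocked
Because an active path exists, H and U are not d-separated.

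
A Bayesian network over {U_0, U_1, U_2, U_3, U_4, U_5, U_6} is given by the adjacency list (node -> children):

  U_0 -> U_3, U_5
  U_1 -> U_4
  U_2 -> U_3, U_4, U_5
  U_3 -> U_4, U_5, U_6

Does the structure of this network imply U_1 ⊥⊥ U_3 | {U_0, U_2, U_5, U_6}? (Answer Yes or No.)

Yes

Enumerating the 4 paths from U_1 to U_3 and testing each for blocking by {U_0, U_2, U_5, U_6}:
  1. U_1 → U_4 ← U_2 → U_5 ← U_0 → U_3 — U_4:collider[blocks]; U_2:fork[blocks]; U_5:collider[open]; U_0:fork[blocks] ⇒ blocked
  2. U_1 → U_4 ← U_2 → U_5 ← U_3 — U_4:collider[blocks]; U_2:fork[blocks]; U_5:collider[open] ⇒ blocked
  3. U_1 → U_4 ← U_2 → U_3 — U_4:collider[blocks]; U_2:fork[blocks] ⇒ blocked
  4. U_1 → U_4 ← U_3 — U_4:collider[blocks] ⇒ blocked
All paths are blocked; U_1 ⊥ U_3 | {U_0, U_2, U_5, U_6} holds.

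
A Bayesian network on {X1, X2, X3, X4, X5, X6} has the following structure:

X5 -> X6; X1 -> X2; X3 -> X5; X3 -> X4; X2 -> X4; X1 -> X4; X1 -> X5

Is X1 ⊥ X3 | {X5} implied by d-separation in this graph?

There are 3 undirected paths between X1 and X3; checking each against the conditioning set {X5}:
  1. X1 → X2 → X4 ← X3 — X2:chain[open]; X4:collider[blocks] ⇒ blocked
  2. X1 → X4 ← X3 — X4:collider[blocks] ⇒ blocked
  3. X1 → X5 ← X3 — X5:collider[open] ⇒ active
Because an active path exists, X1 and X3 are not d-separated.

No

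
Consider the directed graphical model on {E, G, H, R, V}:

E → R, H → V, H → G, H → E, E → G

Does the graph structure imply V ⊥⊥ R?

No — V and R are not d-separated given ∅.

Enumerating the 2 paths from V to R and testing each for blocking by ∅:
  1. V ← H → G ← E → R — H:fork[open]; G:collider[blocks]; E:fork[open] ⇒ blocked
  2. V ← H → E → R — H:fork[open]; E:chain[open] ⇒ active
Since the path V ← H → E → R is active, V and R are not d-separated given ∅.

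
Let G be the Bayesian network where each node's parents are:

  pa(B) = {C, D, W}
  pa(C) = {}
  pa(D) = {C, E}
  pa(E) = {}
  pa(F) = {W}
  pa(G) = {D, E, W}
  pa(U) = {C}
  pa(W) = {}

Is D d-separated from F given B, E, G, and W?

We examine all 4 paths between D and F:
Path 1: D → B ← W → F
  W is a fork here and W is conditioned on, so the path is blocked at W.
Path 2: D ← C → B ← W → F
  W is a fork here and W is conditioned on, so the path is blocked at W.
Path 3: D → G ← W → F
  W is a fork here and W is conditioned on, so the path is blocked at W.
Path 4: D ← E → G ← W → F
  E is a fork here and E is conditioned on, so the path is blocked at E.
Every path is blocked, so D and F are d-separated given {B, E, G, W}.

Yes — D and F are d-separated given {B, E, G, W}.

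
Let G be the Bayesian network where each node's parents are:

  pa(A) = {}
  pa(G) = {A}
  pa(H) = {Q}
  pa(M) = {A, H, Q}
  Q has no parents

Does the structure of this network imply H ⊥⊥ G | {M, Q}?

No

We examine all 2 paths between H and G:
Path 1: H → M ← A → G
  M is a collider and M is conditioned on, which opens it; A is a fork and A is not conditioned on — no node blocks this path, so it is active.
Path 2: H ← Q → M ← A → G
  Q is a fork here and Q is conditioned on, so the path is blocked at Q.
Because an active path exists, H and G are not d-separated.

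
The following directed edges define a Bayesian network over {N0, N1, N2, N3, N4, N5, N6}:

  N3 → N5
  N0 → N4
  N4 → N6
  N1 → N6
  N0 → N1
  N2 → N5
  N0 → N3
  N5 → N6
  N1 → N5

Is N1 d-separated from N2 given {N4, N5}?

No — N1 and N2 are not d-separated given {N4, N5}.

There are 5 undirected paths between N1 and N2; checking each against the conditioning set {N4, N5}:
Path 1: N1 → N6 ← N5 ← N2
  N6 is a collider here and neither N6 nor any of its descendants is conditioned on, so the collider stays closed — the path is blocked at N6.
Path 2: N1 → N6 ← N4 ← N0 → N3 → N5 ← N2
  N6 is a collider here and neither N6 nor any of its descendants is conditioned on, so the collider stays closed — the path is blocked at N6.
Path 3: N1 ← N0 → N4 → N6 ← N5 ← N2
  N4 is a chain here and N4 is conditioned on, so the path is blocked at N4.
Path 4: N1 ← N0 → N3 → N5 ← N2
  N0 is a fork and N0 is not conditioned on; N3 is a chain and N3 is not conditioned on; N5 is a collider and N5 is conditioned on, which opens it — no node blocks this path, so it is active.
Path 5: N1 → N5 ← N2
  N5 is a collider and N5 is conditioned on, which opens it — no node blocks this path, so it is active.
Since the path N1 ← N0 → N3 → N5 ← N2 is active, N1 and N2 are not d-separated given {N4, N5}.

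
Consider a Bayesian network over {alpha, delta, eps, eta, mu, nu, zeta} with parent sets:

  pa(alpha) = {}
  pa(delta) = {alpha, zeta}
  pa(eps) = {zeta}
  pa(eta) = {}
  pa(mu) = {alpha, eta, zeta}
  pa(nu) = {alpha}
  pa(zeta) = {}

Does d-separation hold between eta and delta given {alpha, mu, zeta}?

Yes

Enumerating the 2 paths from eta to delta and testing each for blocking by {alpha, mu, zeta}:
  1. eta → mu ← zeta → delta — mu:collider[open]; zeta:fork[blocks] ⇒ blocked
  2. eta → mu ← alpha → delta — mu:collider[open]; alpha:fork[blocks] ⇒ blocked
All paths are blocked; eta ⊥ delta | {alpha, mu, zeta} holds.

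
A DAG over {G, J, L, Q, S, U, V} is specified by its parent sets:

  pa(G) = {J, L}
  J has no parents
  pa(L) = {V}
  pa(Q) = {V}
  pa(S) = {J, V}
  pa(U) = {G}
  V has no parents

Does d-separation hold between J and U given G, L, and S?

We examine all 2 paths between J and U:
  1. J → S ← V → L → G → U — S:collider[open]; V:fork[open]; L:chain[blocks]; G:chain[blocks] ⇒ blocked
  2. J → G → U — G:chain[blocks] ⇒ blocked
All paths are blocked; J ⊥ U | {G, L, S} holds.

Yes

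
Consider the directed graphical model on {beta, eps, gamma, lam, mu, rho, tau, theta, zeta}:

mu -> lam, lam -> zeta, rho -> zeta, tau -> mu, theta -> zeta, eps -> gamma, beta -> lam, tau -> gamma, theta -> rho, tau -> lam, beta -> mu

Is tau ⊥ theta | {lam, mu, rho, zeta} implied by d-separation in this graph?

Enumerating the 6 paths from tau to theta and testing each for blocking by {lam, mu, rho, zeta}:
Path 1: tau → mu ← beta → lam → zeta ← theta
  lam is a chain here and lam is conditioned on, so the path is blocked at lam.
Path 2: tau → mu ← beta → lam → zeta ← rho ← theta
  lam is a chain here and lam is conditioned on, so the path is blocked at lam.
Path 3: tau → mu → lam → zeta ← theta
  mu is a chain here and mu is conditioned on, so the path is blocked at mu.
Path 4: tau → mu → lam → zeta ← rho ← theta
  mu is a chain here and mu is conditioned on, so the path is blocked at mu.
Path 5: tau → lam → zeta ← theta
  lam is a chain here and lam is conditioned on, so the path is blocked at lam.
Path 6: tau → lam → zeta ← rho ← theta
  lam is a chain here and lam is conditioned on, so the path is blocked at lam.
Since every path is blocked, d-separation holds.

Yes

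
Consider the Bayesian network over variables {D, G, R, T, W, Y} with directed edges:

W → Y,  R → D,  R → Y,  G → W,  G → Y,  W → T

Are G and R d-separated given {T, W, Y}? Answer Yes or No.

Enumerating the 2 paths from G to R and testing each for blocking by {T, W, Y}:
Path 1: G → W → Y ← R
  W is a chain here and W is conditioned on, so the path is blocked at W.
Path 2: G → Y ← R
  Y is a collider and Y is conditioned on, which opens it — no node blocks this path, so it is active.
Because an active path exists, G and R are not d-separated.

No — G and R are not d-separated given {T, W, Y}.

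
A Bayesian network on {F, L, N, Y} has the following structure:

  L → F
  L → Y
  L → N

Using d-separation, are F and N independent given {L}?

Yes

The only undirected path from F to N is:
Path 1: F ← L → N
  L is a fork here and L is conditioned on, so the path is blocked at L.
Since every path is blocked, d-separation holds.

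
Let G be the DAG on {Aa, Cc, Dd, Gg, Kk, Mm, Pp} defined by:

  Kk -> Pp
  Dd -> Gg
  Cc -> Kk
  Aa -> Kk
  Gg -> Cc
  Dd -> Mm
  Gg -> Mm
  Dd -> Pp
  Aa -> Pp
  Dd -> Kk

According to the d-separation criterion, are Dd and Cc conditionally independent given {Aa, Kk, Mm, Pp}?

We examine all 5 paths between Dd and Cc:
  1. Dd → Kk ← Cc — Kk:collider[open] ⇒ active
  2. Dd → Gg → Cc — Gg:chain[open] ⇒ active
  3. Dd → Mm ← Gg → Cc — Mm:collider[open]; Gg:fork[open] ⇒ active
  4. Dd → Pp ← Aa → Kk ← Cc — Pp:collider[open]; Aa:fork[blocks]; Kk:collider[open] ⇒ blocked
  5. Dd → Pp ← Kk ← Cc — Pp:collider[open]; Kk:chain[blocks] ⇒ blocked
At least one path is unblocked, so d-separation fails.

No — Dd and Cc are not d-separated given {Aa, Kk, Mm, Pp}.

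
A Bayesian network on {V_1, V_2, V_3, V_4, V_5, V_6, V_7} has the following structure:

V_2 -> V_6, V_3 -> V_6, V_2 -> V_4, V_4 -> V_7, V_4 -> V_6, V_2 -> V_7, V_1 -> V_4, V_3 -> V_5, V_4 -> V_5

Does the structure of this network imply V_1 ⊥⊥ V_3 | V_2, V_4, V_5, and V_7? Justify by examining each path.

There are 4 undirected paths between V_1 and V_3; checking each against the conditioning set {V_2, V_4, V_5, V_7}:
Path 1: V_1 → V_4 → V_6 ← V_3
  V_4 is a chain here and V_4 is conditioned on, so the path is blocked at V_4.
Path 2: V_1 → V_4 ← V_2 → V_6 ← V_3
  V_2 is a fork here and V_2 is conditioned on, so the path is blocked at V_2.
Path 3: V_1 → V_4 → V_5 ← V_3
  V_4 is a chain here and V_4 is conditioned on, so the path is blocked at V_4.
Path 4: V_1 → V_4 → V_7 ← V_2 → V_6 ← V_3
  V_4 is a chain here and V_4 is conditioned on, so the path is blocked at V_4.
Every path is blocked, so V_1 and V_3 are d-separated given {V_2, V_4, V_5, V_7}.

Yes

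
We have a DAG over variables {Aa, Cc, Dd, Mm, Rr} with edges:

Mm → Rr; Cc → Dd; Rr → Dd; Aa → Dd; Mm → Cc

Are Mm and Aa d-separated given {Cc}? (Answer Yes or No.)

Yes

Enumerating the 2 paths from Mm to Aa and testing each for blocking by {Cc}:
Path 1: Mm → Cc → Dd ← Aa
  Cc is a chain here and Cc is conditioned on, so the path is blocked at Cc.
Path 2: Mm → Rr → Dd ← Aa
  Dd is a collider here and neither Dd nor any of its descendants is conditioned on, so the collider stays closed — the path is blocked at Dd.
All paths are blocked; Mm ⊥ Aa | {Cc} holds.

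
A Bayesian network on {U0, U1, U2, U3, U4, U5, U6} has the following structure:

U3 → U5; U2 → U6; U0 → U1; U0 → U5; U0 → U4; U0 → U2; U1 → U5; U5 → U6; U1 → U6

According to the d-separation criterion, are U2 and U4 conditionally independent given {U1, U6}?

No

Enumerating the 5 paths from U2 to U4 and testing each for blocking by {U1, U6}:
Path 1: U2 → U6 ← U1 → U5 ← U0 → U4
  U1 is a fork here and U1 is conditioned on, so the path is blocked at U1.
Path 2: U2 → U6 ← U1 ← U0 → U4
  U1 is a chain here and U1 is conditioned on, so the path is blocked at U1.
Path 3: U2 → U6 ← U5 ← U1 ← U0 → U4
  U1 is a chain here and U1 is conditioned on, so the path is blocked at U1.
Path 4: U2 → U6 ← U5 ← U0 → U4
  U6 is a collider and U6 is conditioned on, which opens it; U5 is a chain and U5 is not conditioned on; U0 is a fork and U0 is not conditioned on — no node blocks this path, so it is active.
Path 5: U2 ← U0 → U4
  U0 is a fork and U0 is not conditioned on — no node blocks this path, so it is active.
At least one path is unblocked, so d-separation fails.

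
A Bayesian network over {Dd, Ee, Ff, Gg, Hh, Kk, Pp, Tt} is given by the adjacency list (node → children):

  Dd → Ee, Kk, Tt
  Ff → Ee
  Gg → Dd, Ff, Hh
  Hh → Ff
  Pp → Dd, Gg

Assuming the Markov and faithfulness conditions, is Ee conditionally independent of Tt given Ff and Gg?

There are 5 undirected paths between Ee and Tt; checking each against the conditioning set {Ff, Gg}:
  1. Ee ← Dd → Tt — Dd:fork[open] ⇒ active
  2. Ee ← Ff ← Hh ← Gg → Dd → Tt — Ff:chain[blocks]; Hh:chain[open]; Gg:fork[blocks]; Dd:chain[open] ⇒ blocked
  3. Ee ← Ff ← Hh ← Gg ← Pp → Dd → Tt — Ff:chain[blocks]; Hh:chain[open]; Gg:chain[blocks]; Pp:fork[open]; Dd:chain[open] ⇒ blocked
  4. Ee ← Ff ← Gg → Dd → Tt — Ff:chain[blocks]; Gg:fork[blocks]; Dd:chain[open] ⇒ blocked
  5. Ee ← Ff ← Gg ← Pp → Dd → Tt — Ff:chain[blocks]; Gg:chain[blocks]; Pp:fork[open]; Dd:chain[open] ⇒ blocked
Since the path Ee ← Dd → Tt is active, Ee and Tt are not d-separated given {Ff, Gg}.

No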